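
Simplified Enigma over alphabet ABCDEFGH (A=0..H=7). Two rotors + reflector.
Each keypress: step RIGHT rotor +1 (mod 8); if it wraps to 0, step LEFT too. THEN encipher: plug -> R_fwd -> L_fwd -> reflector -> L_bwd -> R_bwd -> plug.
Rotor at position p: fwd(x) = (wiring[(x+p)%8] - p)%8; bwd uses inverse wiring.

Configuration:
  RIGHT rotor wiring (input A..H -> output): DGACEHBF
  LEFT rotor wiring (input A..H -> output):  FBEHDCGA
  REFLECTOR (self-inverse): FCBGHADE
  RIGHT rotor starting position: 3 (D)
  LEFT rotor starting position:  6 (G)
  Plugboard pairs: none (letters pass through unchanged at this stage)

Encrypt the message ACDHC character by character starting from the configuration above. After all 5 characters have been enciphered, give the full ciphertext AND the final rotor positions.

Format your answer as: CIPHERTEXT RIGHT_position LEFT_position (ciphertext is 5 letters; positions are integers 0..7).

Answer: HDGCD 0 7

Derivation:
Char 1 ('A'): step: R->4, L=6; A->plug->A->R->A->L->A->refl->F->L'->G->R'->H->plug->H
Char 2 ('C'): step: R->5, L=6; C->plug->C->R->A->L->A->refl->F->L'->G->R'->D->plug->D
Char 3 ('D'): step: R->6, L=6; D->plug->D->R->A->L->A->refl->F->L'->G->R'->G->plug->G
Char 4 ('H'): step: R->7, L=6; H->plug->H->R->C->L->H->refl->E->L'->H->R'->C->plug->C
Char 5 ('C'): step: R->0, L->7 (L advanced); C->plug->C->R->A->L->B->refl->C->L'->C->R'->D->plug->D
Final: ciphertext=HDGCD, RIGHT=0, LEFT=7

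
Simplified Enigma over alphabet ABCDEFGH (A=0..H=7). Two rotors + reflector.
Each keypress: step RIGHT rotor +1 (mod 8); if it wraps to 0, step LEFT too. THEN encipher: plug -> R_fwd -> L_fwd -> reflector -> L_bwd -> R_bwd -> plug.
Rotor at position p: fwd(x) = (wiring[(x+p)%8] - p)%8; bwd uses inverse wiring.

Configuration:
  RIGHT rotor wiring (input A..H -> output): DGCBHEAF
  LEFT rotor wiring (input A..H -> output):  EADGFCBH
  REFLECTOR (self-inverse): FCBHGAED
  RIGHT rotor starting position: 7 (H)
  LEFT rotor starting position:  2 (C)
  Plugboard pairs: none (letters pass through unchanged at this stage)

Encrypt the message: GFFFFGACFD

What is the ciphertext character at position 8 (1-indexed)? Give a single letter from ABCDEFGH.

Char 1 ('G'): step: R->0, L->3 (L advanced); G->plug->G->R->A->L->D->refl->H->L'->C->R'->C->plug->C
Char 2 ('F'): step: R->1, L=3; F->plug->F->R->H->L->A->refl->F->L'->G->R'->D->plug->D
Char 3 ('F'): step: R->2, L=3; F->plug->F->R->D->L->G->refl->E->L'->E->R'->H->plug->H
Char 4 ('F'): step: R->3, L=3; F->plug->F->R->A->L->D->refl->H->L'->C->R'->E->plug->E
Char 5 ('F'): step: R->4, L=3; F->plug->F->R->C->L->H->refl->D->L'->A->R'->B->plug->B
Char 6 ('G'): step: R->5, L=3; G->plug->G->R->E->L->E->refl->G->L'->D->R'->B->plug->B
Char 7 ('A'): step: R->6, L=3; A->plug->A->R->C->L->H->refl->D->L'->A->R'->D->plug->D
Char 8 ('C'): step: R->7, L=3; C->plug->C->R->H->L->A->refl->F->L'->G->R'->A->plug->A

A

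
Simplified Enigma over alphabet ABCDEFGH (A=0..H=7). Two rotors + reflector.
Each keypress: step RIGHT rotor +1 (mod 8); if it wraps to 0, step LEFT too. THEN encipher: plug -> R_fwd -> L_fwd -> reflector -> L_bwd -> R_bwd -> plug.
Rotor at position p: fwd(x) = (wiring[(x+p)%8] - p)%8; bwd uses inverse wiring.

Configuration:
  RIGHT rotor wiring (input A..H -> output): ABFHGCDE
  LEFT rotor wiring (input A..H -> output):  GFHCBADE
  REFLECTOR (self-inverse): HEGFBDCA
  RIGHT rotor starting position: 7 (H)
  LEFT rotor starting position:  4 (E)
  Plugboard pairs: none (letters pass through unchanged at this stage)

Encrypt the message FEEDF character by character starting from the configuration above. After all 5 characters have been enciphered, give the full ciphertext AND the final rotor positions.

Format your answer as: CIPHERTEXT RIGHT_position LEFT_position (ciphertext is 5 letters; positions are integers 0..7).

Answer: HDBGG 4 5

Derivation:
Char 1 ('F'): step: R->0, L->5 (L advanced); F->plug->F->R->C->L->H->refl->A->L'->E->R'->H->plug->H
Char 2 ('E'): step: R->1, L=5; E->plug->E->R->B->L->G->refl->C->L'->F->R'->D->plug->D
Char 3 ('E'): step: R->2, L=5; E->plug->E->R->B->L->G->refl->C->L'->F->R'->B->plug->B
Char 4 ('D'): step: R->3, L=5; D->plug->D->R->A->L->D->refl->F->L'->G->R'->G->plug->G
Char 5 ('F'): step: R->4, L=5; F->plug->F->R->F->L->C->refl->G->L'->B->R'->G->plug->G
Final: ciphertext=HDBGG, RIGHT=4, LEFT=5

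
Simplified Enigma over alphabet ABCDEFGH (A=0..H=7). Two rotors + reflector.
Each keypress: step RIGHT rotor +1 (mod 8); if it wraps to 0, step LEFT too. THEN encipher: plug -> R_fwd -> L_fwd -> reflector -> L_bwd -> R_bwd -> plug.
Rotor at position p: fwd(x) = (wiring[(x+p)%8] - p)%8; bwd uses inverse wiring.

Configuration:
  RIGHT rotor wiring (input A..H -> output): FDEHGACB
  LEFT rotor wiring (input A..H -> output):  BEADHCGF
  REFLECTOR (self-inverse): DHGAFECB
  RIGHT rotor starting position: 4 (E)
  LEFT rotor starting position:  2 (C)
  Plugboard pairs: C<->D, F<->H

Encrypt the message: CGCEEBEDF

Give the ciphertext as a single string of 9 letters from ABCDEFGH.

Answer: HDFGHDHAH

Derivation:
Char 1 ('C'): step: R->5, L=2; C->plug->D->R->A->L->G->refl->C->L'->H->R'->F->plug->H
Char 2 ('G'): step: R->6, L=2; G->plug->G->R->A->L->G->refl->C->L'->H->R'->C->plug->D
Char 3 ('C'): step: R->7, L=2; C->plug->D->R->F->L->D->refl->A->L'->D->R'->H->plug->F
Char 4 ('E'): step: R->0, L->3 (L advanced); E->plug->E->R->G->L->B->refl->H->L'->C->R'->G->plug->G
Char 5 ('E'): step: R->1, L=3; E->plug->E->R->H->L->F->refl->E->L'->B->R'->F->plug->H
Char 6 ('B'): step: R->2, L=3; B->plug->B->R->F->L->G->refl->C->L'->E->R'->C->plug->D
Char 7 ('E'): step: R->3, L=3; E->plug->E->R->G->L->B->refl->H->L'->C->R'->F->plug->H
Char 8 ('D'): step: R->4, L=3; D->plug->C->R->G->L->B->refl->H->L'->C->R'->A->plug->A
Char 9 ('F'): step: R->5, L=3; F->plug->H->R->B->L->E->refl->F->L'->H->R'->F->plug->H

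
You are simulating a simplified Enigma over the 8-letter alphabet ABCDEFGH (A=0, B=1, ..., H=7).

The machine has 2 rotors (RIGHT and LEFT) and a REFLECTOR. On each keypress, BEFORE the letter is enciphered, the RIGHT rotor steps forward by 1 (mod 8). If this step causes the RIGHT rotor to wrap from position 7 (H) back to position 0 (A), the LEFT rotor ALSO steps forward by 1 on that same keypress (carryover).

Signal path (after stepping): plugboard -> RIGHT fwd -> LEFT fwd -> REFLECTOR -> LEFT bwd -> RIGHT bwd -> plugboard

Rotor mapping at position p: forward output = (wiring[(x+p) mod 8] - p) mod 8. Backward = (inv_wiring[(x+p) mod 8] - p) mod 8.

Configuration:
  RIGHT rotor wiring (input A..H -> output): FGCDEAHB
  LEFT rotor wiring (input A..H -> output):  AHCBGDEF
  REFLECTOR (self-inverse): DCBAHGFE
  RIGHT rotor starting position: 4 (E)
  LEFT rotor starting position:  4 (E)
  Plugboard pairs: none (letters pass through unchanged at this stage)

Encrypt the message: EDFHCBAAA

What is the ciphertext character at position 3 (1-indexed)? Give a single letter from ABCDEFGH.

Char 1 ('E'): step: R->5, L=4; E->plug->E->R->B->L->H->refl->E->L'->E->R'->C->plug->C
Char 2 ('D'): step: R->6, L=4; D->plug->D->R->A->L->C->refl->B->L'->D->R'->B->plug->B
Char 3 ('F'): step: R->7, L=4; F->plug->F->R->F->L->D->refl->A->L'->C->R'->A->plug->A

A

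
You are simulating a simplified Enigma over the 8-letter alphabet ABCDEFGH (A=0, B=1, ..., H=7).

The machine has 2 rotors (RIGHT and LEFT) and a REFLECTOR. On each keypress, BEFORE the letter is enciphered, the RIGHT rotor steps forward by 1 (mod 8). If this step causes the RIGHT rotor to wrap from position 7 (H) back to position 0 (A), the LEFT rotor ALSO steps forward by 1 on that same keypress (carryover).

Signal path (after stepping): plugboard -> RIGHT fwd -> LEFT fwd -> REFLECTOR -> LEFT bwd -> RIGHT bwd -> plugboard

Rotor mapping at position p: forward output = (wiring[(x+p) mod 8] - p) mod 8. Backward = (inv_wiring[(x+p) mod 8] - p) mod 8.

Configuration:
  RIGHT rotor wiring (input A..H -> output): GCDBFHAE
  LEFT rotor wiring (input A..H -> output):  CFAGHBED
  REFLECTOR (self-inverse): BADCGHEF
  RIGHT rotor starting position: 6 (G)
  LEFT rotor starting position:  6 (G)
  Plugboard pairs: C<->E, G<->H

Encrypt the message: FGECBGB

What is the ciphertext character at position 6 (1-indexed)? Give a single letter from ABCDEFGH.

Char 1 ('F'): step: R->7, L=6; F->plug->F->R->G->L->B->refl->A->L'->F->R'->A->plug->A
Char 2 ('G'): step: R->0, L->7 (L advanced); G->plug->H->R->E->L->H->refl->F->L'->H->R'->F->plug->F
Char 3 ('E'): step: R->1, L=7; E->plug->C->R->A->L->E->refl->G->L'->C->R'->B->plug->B
Char 4 ('C'): step: R->2, L=7; C->plug->E->R->G->L->C->refl->D->L'->B->R'->A->plug->A
Char 5 ('B'): step: R->3, L=7; B->plug->B->R->C->L->G->refl->E->L'->A->R'->H->plug->G
Char 6 ('G'): step: R->4, L=7; G->plug->H->R->F->L->A->refl->B->L'->D->R'->B->plug->B

B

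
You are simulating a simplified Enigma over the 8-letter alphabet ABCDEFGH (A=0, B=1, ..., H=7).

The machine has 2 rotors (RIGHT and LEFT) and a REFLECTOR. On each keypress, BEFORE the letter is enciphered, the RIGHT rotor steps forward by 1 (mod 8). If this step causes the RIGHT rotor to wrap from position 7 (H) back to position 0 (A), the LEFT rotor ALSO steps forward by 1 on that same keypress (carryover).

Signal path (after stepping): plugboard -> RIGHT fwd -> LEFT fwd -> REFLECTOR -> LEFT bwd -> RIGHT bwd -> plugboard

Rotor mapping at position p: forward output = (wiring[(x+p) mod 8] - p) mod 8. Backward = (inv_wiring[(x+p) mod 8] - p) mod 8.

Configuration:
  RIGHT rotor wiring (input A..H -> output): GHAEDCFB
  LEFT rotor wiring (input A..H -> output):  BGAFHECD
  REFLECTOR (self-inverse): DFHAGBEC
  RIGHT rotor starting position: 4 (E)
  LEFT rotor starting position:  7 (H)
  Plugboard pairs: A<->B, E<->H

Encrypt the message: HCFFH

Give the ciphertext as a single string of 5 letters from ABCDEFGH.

Answer: DECAE

Derivation:
Char 1 ('H'): step: R->5, L=7; H->plug->E->R->C->L->H->refl->C->L'->B->R'->D->plug->D
Char 2 ('C'): step: R->6, L=7; C->plug->C->R->A->L->E->refl->G->L'->E->R'->H->plug->E
Char 3 ('F'): step: R->7, L=7; F->plug->F->R->E->L->G->refl->E->L'->A->R'->C->plug->C
Char 4 ('F'): step: R->0, L->0 (L advanced); F->plug->F->R->C->L->A->refl->D->L'->H->R'->B->plug->A
Char 5 ('H'): step: R->1, L=0; H->plug->E->R->B->L->G->refl->E->L'->F->R'->H->plug->E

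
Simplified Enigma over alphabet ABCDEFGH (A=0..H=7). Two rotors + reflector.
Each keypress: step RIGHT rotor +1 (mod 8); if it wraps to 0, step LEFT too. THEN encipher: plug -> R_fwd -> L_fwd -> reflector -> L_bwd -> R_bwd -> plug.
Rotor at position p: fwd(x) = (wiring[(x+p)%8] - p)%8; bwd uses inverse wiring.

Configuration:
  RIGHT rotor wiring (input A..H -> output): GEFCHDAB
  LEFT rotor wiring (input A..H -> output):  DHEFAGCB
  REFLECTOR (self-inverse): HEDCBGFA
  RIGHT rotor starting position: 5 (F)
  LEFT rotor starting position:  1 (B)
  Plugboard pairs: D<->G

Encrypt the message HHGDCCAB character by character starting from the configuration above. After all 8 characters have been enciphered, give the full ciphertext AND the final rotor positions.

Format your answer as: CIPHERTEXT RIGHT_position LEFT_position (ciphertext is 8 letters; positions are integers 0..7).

Answer: ABECDDHA 5 2

Derivation:
Char 1 ('H'): step: R->6, L=1; H->plug->H->R->F->L->B->refl->E->L'->C->R'->A->plug->A
Char 2 ('H'): step: R->7, L=1; H->plug->H->R->B->L->D->refl->C->L'->H->R'->B->plug->B
Char 3 ('G'): step: R->0, L->2 (L advanced); G->plug->D->R->C->L->G->refl->F->L'->H->R'->E->plug->E
Char 4 ('D'): step: R->1, L=2; D->plug->G->R->A->L->C->refl->D->L'->B->R'->C->plug->C
Char 5 ('C'): step: R->2, L=2; C->plug->C->R->F->L->H->refl->A->L'->E->R'->G->plug->D
Char 6 ('C'): step: R->3, L=2; C->plug->C->R->A->L->C->refl->D->L'->B->R'->G->plug->D
Char 7 ('A'): step: R->4, L=2; A->plug->A->R->D->L->E->refl->B->L'->G->R'->H->plug->H
Char 8 ('B'): step: R->5, L=2; B->plug->B->R->D->L->E->refl->B->L'->G->R'->A->plug->A
Final: ciphertext=ABECDDHA, RIGHT=5, LEFT=2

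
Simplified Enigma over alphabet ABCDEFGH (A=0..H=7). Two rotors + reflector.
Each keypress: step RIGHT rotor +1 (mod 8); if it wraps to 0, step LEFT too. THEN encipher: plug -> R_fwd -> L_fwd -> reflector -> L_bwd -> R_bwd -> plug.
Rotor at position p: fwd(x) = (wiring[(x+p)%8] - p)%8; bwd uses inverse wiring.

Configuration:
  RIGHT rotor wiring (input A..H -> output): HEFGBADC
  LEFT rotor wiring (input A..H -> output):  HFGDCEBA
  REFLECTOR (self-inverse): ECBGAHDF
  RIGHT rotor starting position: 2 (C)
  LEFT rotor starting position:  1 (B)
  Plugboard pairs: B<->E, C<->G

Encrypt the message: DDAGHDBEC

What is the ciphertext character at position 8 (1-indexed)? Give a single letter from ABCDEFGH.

Char 1 ('D'): step: R->3, L=1; D->plug->D->R->A->L->E->refl->A->L'->F->R'->C->plug->G
Char 2 ('D'): step: R->4, L=1; D->plug->D->R->G->L->H->refl->F->L'->B->R'->G->plug->C
Char 3 ('A'): step: R->5, L=1; A->plug->A->R->D->L->B->refl->C->L'->C->R'->D->plug->D
Char 4 ('G'): step: R->6, L=1; G->plug->C->R->B->L->F->refl->H->L'->G->R'->D->plug->D
Char 5 ('H'): step: R->7, L=1; H->plug->H->R->E->L->D->refl->G->L'->H->R'->E->plug->B
Char 6 ('D'): step: R->0, L->2 (L advanced); D->plug->D->R->G->L->F->refl->H->L'->E->R'->B->plug->E
Char 7 ('B'): step: R->1, L=2; B->plug->E->R->H->L->D->refl->G->L'->F->R'->C->plug->G
Char 8 ('E'): step: R->2, L=2; E->plug->B->R->E->L->H->refl->F->L'->G->R'->D->plug->D

D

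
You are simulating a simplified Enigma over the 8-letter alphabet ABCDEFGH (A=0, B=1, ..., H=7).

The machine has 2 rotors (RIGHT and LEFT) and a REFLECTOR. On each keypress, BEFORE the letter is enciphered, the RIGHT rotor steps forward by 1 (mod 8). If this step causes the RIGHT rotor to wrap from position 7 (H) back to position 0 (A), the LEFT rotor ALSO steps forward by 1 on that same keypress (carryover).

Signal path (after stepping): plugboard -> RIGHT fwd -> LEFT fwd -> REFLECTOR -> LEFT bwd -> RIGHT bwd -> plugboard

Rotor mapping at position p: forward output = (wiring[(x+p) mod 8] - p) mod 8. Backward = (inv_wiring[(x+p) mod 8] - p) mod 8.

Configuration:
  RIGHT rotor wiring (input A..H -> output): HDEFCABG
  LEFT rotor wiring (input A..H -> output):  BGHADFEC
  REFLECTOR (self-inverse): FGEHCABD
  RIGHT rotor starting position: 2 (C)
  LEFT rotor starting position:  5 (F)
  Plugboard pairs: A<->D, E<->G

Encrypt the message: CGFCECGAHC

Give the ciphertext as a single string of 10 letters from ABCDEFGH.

Answer: GCBGGFDBCH

Derivation:
Char 1 ('C'): step: R->3, L=5; C->plug->C->R->F->L->C->refl->E->L'->D->R'->E->plug->G
Char 2 ('G'): step: R->4, L=5; G->plug->E->R->D->L->E->refl->C->L'->F->R'->C->plug->C
Char 3 ('F'): step: R->5, L=5; F->plug->F->R->H->L->G->refl->B->L'->E->R'->B->plug->B
Char 4 ('C'): step: R->6, L=5; C->plug->C->R->B->L->H->refl->D->L'->G->R'->E->plug->G
Char 5 ('E'): step: R->7, L=5; E->plug->G->R->B->L->H->refl->D->L'->G->R'->E->plug->G
Char 6 ('C'): step: R->0, L->6 (L advanced); C->plug->C->R->E->L->B->refl->G->L'->A->R'->F->plug->F
Char 7 ('G'): step: R->1, L=6; G->plug->E->R->H->L->H->refl->D->L'->C->R'->A->plug->D
Char 8 ('A'): step: R->2, L=6; A->plug->D->R->G->L->F->refl->A->L'->D->R'->B->plug->B
Char 9 ('H'): step: R->3, L=6; H->plug->H->R->B->L->E->refl->C->L'->F->R'->C->plug->C
Char 10 ('C'): step: R->4, L=6; C->plug->C->R->F->L->C->refl->E->L'->B->R'->H->plug->H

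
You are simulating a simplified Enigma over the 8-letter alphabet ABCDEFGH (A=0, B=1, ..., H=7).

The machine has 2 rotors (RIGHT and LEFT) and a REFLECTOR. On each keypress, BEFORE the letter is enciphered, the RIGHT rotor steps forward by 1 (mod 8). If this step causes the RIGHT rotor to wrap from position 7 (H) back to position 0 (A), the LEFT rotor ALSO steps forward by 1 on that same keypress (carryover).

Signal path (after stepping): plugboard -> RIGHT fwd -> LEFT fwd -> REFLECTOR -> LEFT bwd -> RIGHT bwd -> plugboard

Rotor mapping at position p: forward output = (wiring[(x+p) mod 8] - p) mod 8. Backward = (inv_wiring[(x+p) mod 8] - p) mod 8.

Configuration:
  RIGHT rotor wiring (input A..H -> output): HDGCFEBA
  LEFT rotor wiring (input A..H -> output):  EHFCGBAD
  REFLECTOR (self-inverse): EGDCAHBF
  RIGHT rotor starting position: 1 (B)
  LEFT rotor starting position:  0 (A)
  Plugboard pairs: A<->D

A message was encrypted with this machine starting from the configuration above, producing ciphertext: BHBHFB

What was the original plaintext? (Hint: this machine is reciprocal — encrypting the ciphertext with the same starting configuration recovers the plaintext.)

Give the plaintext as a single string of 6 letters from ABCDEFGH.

Char 1 ('B'): step: R->2, L=0; B->plug->B->R->A->L->E->refl->A->L'->G->R'->F->plug->F
Char 2 ('H'): step: R->3, L=0; H->plug->H->R->D->L->C->refl->D->L'->H->R'->A->plug->D
Char 3 ('B'): step: R->4, L=0; B->plug->B->R->A->L->E->refl->A->L'->G->R'->H->plug->H
Char 4 ('H'): step: R->5, L=0; H->plug->H->R->A->L->E->refl->A->L'->G->R'->E->plug->E
Char 5 ('F'): step: R->6, L=0; F->plug->F->R->E->L->G->refl->B->L'->F->R'->D->plug->A
Char 6 ('B'): step: R->7, L=0; B->plug->B->R->A->L->E->refl->A->L'->G->R'->F->plug->F

Answer: FDHEAF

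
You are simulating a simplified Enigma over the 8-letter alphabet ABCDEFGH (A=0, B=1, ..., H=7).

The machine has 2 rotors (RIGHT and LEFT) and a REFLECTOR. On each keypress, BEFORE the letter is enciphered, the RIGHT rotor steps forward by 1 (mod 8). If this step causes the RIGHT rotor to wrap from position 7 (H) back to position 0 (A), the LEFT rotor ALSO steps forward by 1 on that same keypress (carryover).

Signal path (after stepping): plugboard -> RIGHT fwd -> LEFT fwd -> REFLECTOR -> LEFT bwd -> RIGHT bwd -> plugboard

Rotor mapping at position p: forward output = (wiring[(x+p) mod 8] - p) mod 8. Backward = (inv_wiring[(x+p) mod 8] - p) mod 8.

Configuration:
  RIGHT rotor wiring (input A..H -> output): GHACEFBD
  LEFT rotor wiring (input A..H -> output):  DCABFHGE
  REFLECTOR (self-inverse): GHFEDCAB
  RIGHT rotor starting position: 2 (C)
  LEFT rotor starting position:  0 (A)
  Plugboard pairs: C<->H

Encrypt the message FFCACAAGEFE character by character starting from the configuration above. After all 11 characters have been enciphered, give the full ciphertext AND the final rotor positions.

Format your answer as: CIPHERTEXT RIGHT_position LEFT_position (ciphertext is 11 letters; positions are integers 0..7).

Answer: CHABGCDHBCB 5 1

Derivation:
Char 1 ('F'): step: R->3, L=0; F->plug->F->R->D->L->B->refl->H->L'->F->R'->H->plug->C
Char 2 ('F'): step: R->4, L=0; F->plug->F->R->D->L->B->refl->H->L'->F->R'->C->plug->H
Char 3 ('C'): step: R->5, L=0; C->plug->H->R->H->L->E->refl->D->L'->A->R'->A->plug->A
Char 4 ('A'): step: R->6, L=0; A->plug->A->R->D->L->B->refl->H->L'->F->R'->B->plug->B
Char 5 ('C'): step: R->7, L=0; C->plug->H->R->C->L->A->refl->G->L'->G->R'->G->plug->G
Char 6 ('A'): step: R->0, L->1 (L advanced); A->plug->A->R->G->L->D->refl->E->L'->D->R'->H->plug->C
Char 7 ('A'): step: R->1, L=1; A->plug->A->R->G->L->D->refl->E->L'->D->R'->D->plug->D
Char 8 ('G'): step: R->2, L=1; G->plug->G->R->E->L->G->refl->A->L'->C->R'->C->plug->H
Char 9 ('E'): step: R->3, L=1; E->plug->E->R->A->L->B->refl->H->L'->B->R'->B->plug->B
Char 10 ('F'): step: R->4, L=1; F->plug->F->R->D->L->E->refl->D->L'->G->R'->H->plug->C
Char 11 ('E'): step: R->5, L=1; E->plug->E->R->C->L->A->refl->G->L'->E->R'->B->plug->B
Final: ciphertext=CHABGCDHBCB, RIGHT=5, LEFT=1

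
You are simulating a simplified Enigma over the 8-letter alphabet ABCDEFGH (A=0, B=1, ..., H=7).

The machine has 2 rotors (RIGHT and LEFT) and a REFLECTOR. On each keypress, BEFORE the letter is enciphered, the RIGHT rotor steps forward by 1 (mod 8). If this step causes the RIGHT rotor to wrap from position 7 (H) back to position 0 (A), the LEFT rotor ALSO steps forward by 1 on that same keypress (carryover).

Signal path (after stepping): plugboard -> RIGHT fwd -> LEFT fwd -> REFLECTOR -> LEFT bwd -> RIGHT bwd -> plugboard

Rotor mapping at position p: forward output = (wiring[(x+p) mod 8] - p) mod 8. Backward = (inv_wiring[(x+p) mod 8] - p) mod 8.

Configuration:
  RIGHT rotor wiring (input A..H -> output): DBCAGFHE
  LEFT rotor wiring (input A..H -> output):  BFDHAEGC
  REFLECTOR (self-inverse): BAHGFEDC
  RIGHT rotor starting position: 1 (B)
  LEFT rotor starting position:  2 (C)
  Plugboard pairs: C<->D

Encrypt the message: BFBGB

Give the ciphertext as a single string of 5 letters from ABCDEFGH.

Char 1 ('B'): step: R->2, L=2; B->plug->B->R->G->L->H->refl->C->L'->D->R'->D->plug->C
Char 2 ('F'): step: R->3, L=2; F->plug->F->R->A->L->B->refl->A->L'->F->R'->A->plug->A
Char 3 ('B'): step: R->4, L=2; B->plug->B->R->B->L->F->refl->E->L'->E->R'->H->plug->H
Char 4 ('G'): step: R->5, L=2; G->plug->G->R->D->L->C->refl->H->L'->G->R'->D->plug->C
Char 5 ('B'): step: R->6, L=2; B->plug->B->R->G->L->H->refl->C->L'->D->R'->D->plug->C

Answer: CAHCC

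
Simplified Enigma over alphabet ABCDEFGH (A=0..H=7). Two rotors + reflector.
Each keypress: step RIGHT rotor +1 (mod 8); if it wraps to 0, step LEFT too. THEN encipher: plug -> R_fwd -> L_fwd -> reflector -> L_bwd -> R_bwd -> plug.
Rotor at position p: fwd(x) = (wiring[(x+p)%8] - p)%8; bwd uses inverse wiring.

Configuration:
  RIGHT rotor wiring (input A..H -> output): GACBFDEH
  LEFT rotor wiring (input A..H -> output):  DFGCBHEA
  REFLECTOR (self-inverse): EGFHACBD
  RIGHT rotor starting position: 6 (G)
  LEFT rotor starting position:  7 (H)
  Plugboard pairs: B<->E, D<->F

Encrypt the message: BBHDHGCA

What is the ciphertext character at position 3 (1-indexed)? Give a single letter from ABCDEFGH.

Char 1 ('B'): step: R->7, L=7; B->plug->E->R->C->L->G->refl->B->L'->A->R'->A->plug->A
Char 2 ('B'): step: R->0, L->0 (L advanced); B->plug->E->R->F->L->H->refl->D->L'->A->R'->B->plug->E
Char 3 ('H'): step: R->1, L=0; H->plug->H->R->F->L->H->refl->D->L'->A->R'->C->plug->C

C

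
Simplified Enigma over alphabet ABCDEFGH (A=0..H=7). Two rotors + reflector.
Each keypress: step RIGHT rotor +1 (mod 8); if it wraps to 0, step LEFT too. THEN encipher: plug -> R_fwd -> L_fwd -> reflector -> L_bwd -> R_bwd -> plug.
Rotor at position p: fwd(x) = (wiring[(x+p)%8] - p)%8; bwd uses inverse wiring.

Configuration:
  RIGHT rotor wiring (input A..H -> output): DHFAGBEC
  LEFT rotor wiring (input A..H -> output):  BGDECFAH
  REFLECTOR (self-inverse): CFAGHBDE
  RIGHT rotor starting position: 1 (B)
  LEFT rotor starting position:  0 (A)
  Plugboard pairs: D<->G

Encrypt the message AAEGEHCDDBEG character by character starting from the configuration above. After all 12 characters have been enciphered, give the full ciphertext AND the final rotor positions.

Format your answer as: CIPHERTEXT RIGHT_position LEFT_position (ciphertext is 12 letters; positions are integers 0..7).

Char 1 ('A'): step: R->2, L=0; A->plug->A->R->D->L->E->refl->H->L'->H->R'->D->plug->G
Char 2 ('A'): step: R->3, L=0; A->plug->A->R->F->L->F->refl->B->L'->A->R'->F->plug->F
Char 3 ('E'): step: R->4, L=0; E->plug->E->R->H->L->H->refl->E->L'->D->R'->F->plug->F
Char 4 ('G'): step: R->5, L=0; G->plug->D->R->G->L->A->refl->C->L'->E->R'->A->plug->A
Char 5 ('E'): step: R->6, L=0; E->plug->E->R->H->L->H->refl->E->L'->D->R'->H->plug->H
Char 6 ('H'): step: R->7, L=0; H->plug->H->R->F->L->F->refl->B->L'->A->R'->C->plug->C
Char 7 ('C'): step: R->0, L->1 (L advanced); C->plug->C->R->F->L->H->refl->E->L'->E->R'->G->plug->D
Char 8 ('D'): step: R->1, L=1; D->plug->G->R->B->L->C->refl->A->L'->H->R'->C->plug->C
Char 9 ('D'): step: R->2, L=1; D->plug->G->R->B->L->C->refl->A->L'->H->R'->D->plug->G
Char 10 ('B'): step: R->3, L=1; B->plug->B->R->D->L->B->refl->F->L'->A->R'->F->plug->F
Char 11 ('E'): step: R->4, L=1; E->plug->E->R->H->L->A->refl->C->L'->B->R'->G->plug->D
Char 12 ('G'): step: R->5, L=1; G->plug->D->R->G->L->G->refl->D->L'->C->R'->E->plug->E
Final: ciphertext=GFFAHCDCGFDE, RIGHT=5, LEFT=1

Answer: GFFAHCDCGFDE 5 1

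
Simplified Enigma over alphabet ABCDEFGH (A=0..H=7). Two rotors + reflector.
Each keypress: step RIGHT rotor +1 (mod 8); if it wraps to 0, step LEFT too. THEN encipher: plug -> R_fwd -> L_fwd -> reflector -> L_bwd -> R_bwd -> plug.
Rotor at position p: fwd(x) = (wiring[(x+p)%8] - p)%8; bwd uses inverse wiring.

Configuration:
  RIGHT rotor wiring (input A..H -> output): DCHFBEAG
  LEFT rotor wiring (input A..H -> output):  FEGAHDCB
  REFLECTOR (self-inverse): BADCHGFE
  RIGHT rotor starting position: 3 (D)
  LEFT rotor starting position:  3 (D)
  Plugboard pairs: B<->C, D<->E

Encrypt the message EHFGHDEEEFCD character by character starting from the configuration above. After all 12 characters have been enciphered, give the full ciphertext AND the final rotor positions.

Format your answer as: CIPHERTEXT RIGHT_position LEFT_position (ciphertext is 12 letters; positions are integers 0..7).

Char 1 ('E'): step: R->4, L=3; E->plug->D->R->C->L->A->refl->B->L'->G->R'->F->plug->F
Char 2 ('H'): step: R->5, L=3; H->plug->H->R->E->L->G->refl->F->L'->A->R'->G->plug->G
Char 3 ('F'): step: R->6, L=3; F->plug->F->R->H->L->D->refl->C->L'->F->R'->C->plug->B
Char 4 ('G'): step: R->7, L=3; G->plug->G->R->F->L->C->refl->D->L'->H->R'->A->plug->A
Char 5 ('H'): step: R->0, L->4 (L advanced); H->plug->H->R->G->L->C->refl->D->L'->A->R'->G->plug->G
Char 6 ('D'): step: R->1, L=4; D->plug->E->R->D->L->F->refl->G->L'->C->R'->H->plug->H
Char 7 ('E'): step: R->2, L=4; E->plug->D->R->C->L->G->refl->F->L'->D->R'->B->plug->C
Char 8 ('E'): step: R->3, L=4; E->plug->D->R->F->L->A->refl->B->L'->E->R'->H->plug->H
Char 9 ('E'): step: R->4, L=4; E->plug->D->R->C->L->G->refl->F->L'->D->R'->G->plug->G
Char 10 ('F'): step: R->5, L=4; F->plug->F->R->C->L->G->refl->F->L'->D->R'->B->plug->C
Char 11 ('C'): step: R->6, L=4; C->plug->B->R->A->L->D->refl->C->L'->G->R'->H->plug->H
Char 12 ('D'): step: R->7, L=4; D->plug->E->R->G->L->C->refl->D->L'->A->R'->D->plug->E
Final: ciphertext=FGBAGHCHGCHE, RIGHT=7, LEFT=4

Answer: FGBAGHCHGCHE 7 4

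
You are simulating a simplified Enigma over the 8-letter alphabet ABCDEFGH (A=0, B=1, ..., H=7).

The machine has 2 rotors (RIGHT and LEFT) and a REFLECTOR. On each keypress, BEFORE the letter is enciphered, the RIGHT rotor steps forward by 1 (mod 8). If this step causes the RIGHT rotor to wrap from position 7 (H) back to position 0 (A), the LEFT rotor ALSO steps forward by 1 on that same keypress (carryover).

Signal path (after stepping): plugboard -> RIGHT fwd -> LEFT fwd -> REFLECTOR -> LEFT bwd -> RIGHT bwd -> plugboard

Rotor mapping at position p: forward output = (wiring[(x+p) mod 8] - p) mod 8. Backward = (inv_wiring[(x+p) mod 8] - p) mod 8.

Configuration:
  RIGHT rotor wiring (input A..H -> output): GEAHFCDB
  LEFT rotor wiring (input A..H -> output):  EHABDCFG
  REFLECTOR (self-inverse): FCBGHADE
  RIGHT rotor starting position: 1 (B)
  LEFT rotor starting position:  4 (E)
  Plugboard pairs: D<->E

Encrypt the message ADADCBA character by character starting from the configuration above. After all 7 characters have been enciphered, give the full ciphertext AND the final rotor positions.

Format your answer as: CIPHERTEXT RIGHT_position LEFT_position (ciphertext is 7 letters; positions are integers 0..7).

Answer: EEECEHG 0 5

Derivation:
Char 1 ('A'): step: R->2, L=4; A->plug->A->R->G->L->E->refl->H->L'->A->R'->D->plug->E
Char 2 ('D'): step: R->3, L=4; D->plug->E->R->G->L->E->refl->H->L'->A->R'->D->plug->E
Char 3 ('A'): step: R->4, L=4; A->plug->A->R->B->L->G->refl->D->L'->F->R'->D->plug->E
Char 4 ('D'): step: R->5, L=4; D->plug->E->R->H->L->F->refl->A->L'->E->R'->C->plug->C
Char 5 ('C'): step: R->6, L=4; C->plug->C->R->A->L->H->refl->E->L'->G->R'->D->plug->E
Char 6 ('B'): step: R->7, L=4; B->plug->B->R->H->L->F->refl->A->L'->E->R'->H->plug->H
Char 7 ('A'): step: R->0, L->5 (L advanced); A->plug->A->R->G->L->E->refl->H->L'->D->R'->G->plug->G
Final: ciphertext=EEECEHG, RIGHT=0, LEFT=5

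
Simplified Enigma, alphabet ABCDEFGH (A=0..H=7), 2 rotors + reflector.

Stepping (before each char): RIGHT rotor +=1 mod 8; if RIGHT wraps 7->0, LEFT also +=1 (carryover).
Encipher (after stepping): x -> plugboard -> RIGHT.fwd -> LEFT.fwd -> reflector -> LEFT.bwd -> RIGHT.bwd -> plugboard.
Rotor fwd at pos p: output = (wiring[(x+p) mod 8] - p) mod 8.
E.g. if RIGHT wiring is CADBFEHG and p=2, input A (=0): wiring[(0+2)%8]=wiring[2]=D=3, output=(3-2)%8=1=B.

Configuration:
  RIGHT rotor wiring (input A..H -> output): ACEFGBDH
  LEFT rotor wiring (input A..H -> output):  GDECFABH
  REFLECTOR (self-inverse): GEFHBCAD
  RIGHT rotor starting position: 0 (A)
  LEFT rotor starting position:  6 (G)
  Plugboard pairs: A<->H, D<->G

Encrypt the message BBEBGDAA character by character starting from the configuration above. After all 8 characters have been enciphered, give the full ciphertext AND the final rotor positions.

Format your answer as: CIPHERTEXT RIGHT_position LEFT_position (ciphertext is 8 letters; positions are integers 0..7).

Char 1 ('B'): step: R->1, L=6; B->plug->B->R->D->L->F->refl->C->L'->H->R'->H->plug->A
Char 2 ('B'): step: R->2, L=6; B->plug->B->R->D->L->F->refl->C->L'->H->R'->D->plug->G
Char 3 ('E'): step: R->3, L=6; E->plug->E->R->E->L->G->refl->A->L'->C->R'->A->plug->H
Char 4 ('B'): step: R->4, L=6; B->plug->B->R->F->L->E->refl->B->L'->B->R'->H->plug->A
Char 5 ('G'): step: R->5, L=6; G->plug->D->R->D->L->F->refl->C->L'->H->R'->F->plug->F
Char 6 ('D'): step: R->6, L=6; D->plug->G->R->A->L->D->refl->H->L'->G->R'->E->plug->E
Char 7 ('A'): step: R->7, L=6; A->plug->H->R->E->L->G->refl->A->L'->C->R'->G->plug->D
Char 8 ('A'): step: R->0, L->7 (L advanced); A->plug->H->R->H->L->C->refl->F->L'->D->R'->G->plug->D
Final: ciphertext=AGHAFEDD, RIGHT=0, LEFT=7

Answer: AGHAFEDD 0 7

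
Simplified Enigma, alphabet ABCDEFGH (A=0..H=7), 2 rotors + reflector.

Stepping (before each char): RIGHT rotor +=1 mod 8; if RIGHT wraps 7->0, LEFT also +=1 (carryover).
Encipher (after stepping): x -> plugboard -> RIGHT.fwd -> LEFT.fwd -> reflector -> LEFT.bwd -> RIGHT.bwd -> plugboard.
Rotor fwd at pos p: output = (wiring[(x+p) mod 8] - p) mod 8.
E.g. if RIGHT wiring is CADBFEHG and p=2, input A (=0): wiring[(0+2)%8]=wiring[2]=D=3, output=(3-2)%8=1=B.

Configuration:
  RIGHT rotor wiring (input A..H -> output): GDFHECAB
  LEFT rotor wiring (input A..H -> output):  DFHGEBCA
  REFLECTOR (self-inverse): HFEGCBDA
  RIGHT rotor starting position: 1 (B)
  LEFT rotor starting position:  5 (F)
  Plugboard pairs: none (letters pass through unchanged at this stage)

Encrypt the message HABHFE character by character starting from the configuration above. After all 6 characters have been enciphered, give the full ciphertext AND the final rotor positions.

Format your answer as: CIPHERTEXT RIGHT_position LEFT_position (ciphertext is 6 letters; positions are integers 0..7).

Char 1 ('H'): step: R->2, L=5; H->plug->H->R->B->L->F->refl->B->L'->G->R'->E->plug->E
Char 2 ('A'): step: R->3, L=5; A->plug->A->R->E->L->A->refl->H->L'->H->R'->C->plug->C
Char 3 ('B'): step: R->4, L=5; B->plug->B->R->G->L->B->refl->F->L'->B->R'->G->plug->G
Char 4 ('H'): step: R->5, L=5; H->plug->H->R->H->L->H->refl->A->L'->E->R'->C->plug->C
Char 5 ('F'): step: R->6, L=5; F->plug->F->R->B->L->F->refl->B->L'->G->R'->G->plug->G
Char 6 ('E'): step: R->7, L=5; E->plug->E->R->A->L->E->refl->C->L'->F->R'->F->plug->F
Final: ciphertext=ECGCGF, RIGHT=7, LEFT=5

Answer: ECGCGF 7 5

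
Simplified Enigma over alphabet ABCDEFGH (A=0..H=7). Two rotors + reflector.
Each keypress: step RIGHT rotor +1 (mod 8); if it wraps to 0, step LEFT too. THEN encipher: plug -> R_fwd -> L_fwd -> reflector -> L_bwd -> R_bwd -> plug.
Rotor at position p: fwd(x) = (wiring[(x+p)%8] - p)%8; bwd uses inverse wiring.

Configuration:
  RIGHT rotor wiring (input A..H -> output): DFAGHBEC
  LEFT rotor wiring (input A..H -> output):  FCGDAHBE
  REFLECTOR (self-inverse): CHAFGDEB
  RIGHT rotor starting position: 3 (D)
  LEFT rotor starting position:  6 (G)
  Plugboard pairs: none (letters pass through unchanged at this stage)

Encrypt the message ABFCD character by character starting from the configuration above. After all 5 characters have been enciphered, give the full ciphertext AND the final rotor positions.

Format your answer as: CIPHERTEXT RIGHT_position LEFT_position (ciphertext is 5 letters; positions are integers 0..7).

Answer: FHCBE 0 7

Derivation:
Char 1 ('A'): step: R->4, L=6; A->plug->A->R->D->L->E->refl->G->L'->B->R'->F->plug->F
Char 2 ('B'): step: R->5, L=6; B->plug->B->R->H->L->B->refl->H->L'->C->R'->H->plug->H
Char 3 ('F'): step: R->6, L=6; F->plug->F->R->A->L->D->refl->F->L'->F->R'->C->plug->C
Char 4 ('C'): step: R->7, L=6; C->plug->C->R->G->L->C->refl->A->L'->E->R'->B->plug->B
Char 5 ('D'): step: R->0, L->7 (L advanced); D->plug->D->R->G->L->A->refl->C->L'->H->R'->E->plug->E
Final: ciphertext=FHCBE, RIGHT=0, LEFT=7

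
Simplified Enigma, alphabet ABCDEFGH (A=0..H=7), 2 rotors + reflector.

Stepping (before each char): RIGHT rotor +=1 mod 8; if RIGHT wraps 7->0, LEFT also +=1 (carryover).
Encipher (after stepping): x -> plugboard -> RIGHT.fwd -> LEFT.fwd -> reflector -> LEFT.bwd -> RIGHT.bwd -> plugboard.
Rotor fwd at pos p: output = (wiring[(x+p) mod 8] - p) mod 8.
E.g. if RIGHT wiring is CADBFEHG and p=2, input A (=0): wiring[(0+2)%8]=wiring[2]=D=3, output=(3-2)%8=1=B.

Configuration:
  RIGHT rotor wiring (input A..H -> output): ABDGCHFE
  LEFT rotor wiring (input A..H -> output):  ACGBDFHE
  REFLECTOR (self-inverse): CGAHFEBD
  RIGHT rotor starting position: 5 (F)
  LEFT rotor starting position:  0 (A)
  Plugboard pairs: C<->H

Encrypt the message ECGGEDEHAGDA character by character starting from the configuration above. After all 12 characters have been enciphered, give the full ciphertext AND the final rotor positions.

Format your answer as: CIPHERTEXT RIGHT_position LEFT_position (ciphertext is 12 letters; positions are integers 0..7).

Char 1 ('E'): step: R->6, L=0; E->plug->E->R->F->L->F->refl->E->L'->H->R'->A->plug->A
Char 2 ('C'): step: R->7, L=0; C->plug->H->R->G->L->H->refl->D->L'->E->R'->D->plug->D
Char 3 ('G'): step: R->0, L->1 (L advanced); G->plug->G->R->F->L->G->refl->B->L'->A->R'->A->plug->A
Char 4 ('G'): step: R->1, L=1; G->plug->G->R->D->L->C->refl->A->L'->C->R'->B->plug->B
Char 5 ('E'): step: R->2, L=1; E->plug->E->R->D->L->C->refl->A->L'->C->R'->F->plug->F
Char 6 ('D'): step: R->3, L=1; D->plug->D->R->C->L->A->refl->C->L'->D->R'->A->plug->A
Char 7 ('E'): step: R->4, L=1; E->plug->E->R->E->L->E->refl->F->L'->B->R'->C->plug->H
Char 8 ('H'): step: R->5, L=1; H->plug->C->R->H->L->H->refl->D->L'->G->R'->F->plug->F
Char 9 ('A'): step: R->6, L=1; A->plug->A->R->H->L->H->refl->D->L'->G->R'->B->plug->B
Char 10 ('G'): step: R->7, L=1; G->plug->G->R->A->L->B->refl->G->L'->F->R'->A->plug->A
Char 11 ('D'): step: R->0, L->2 (L advanced); D->plug->D->R->G->L->G->refl->B->L'->C->R'->E->plug->E
Char 12 ('A'): step: R->1, L=2; A->plug->A->R->A->L->E->refl->F->L'->E->R'->F->plug->F
Final: ciphertext=ADABFAHFBAEF, RIGHT=1, LEFT=2

Answer: ADABFAHFBAEF 1 2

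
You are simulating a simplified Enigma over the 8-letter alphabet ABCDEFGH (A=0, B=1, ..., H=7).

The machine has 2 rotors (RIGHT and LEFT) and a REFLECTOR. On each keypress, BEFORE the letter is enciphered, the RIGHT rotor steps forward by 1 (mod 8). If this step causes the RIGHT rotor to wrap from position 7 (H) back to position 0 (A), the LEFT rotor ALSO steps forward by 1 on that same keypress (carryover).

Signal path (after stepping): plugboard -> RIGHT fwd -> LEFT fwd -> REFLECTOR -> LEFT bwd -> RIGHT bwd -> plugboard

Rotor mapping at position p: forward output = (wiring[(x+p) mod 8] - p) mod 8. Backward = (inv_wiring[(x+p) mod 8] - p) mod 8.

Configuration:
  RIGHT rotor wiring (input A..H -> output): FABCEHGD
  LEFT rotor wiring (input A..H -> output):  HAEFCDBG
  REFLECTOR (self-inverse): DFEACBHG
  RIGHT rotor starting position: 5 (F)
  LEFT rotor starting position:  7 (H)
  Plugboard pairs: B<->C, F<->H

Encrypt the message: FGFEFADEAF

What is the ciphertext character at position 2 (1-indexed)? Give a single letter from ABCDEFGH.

Char 1 ('F'): step: R->6, L=7; F->plug->H->R->B->L->A->refl->D->L'->F->R'->B->plug->C
Char 2 ('G'): step: R->7, L=7; G->plug->G->R->A->L->H->refl->G->L'->E->R'->A->plug->A

A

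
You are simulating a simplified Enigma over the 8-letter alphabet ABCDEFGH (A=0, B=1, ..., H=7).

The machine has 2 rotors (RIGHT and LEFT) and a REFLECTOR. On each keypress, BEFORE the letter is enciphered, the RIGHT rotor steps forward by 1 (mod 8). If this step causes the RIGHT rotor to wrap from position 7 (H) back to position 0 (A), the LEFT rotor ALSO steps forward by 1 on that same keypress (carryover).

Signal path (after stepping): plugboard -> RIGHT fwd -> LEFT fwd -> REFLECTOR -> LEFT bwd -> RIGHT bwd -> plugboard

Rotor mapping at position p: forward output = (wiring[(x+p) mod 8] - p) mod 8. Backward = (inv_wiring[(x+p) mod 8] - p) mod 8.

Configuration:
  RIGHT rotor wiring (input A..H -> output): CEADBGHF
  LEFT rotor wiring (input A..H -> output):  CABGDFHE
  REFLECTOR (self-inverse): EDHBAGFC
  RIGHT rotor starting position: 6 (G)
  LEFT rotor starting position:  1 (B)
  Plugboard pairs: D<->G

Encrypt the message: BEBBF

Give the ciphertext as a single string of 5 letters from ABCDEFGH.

Answer: HFDAG

Derivation:
Char 1 ('B'): step: R->7, L=1; B->plug->B->R->D->L->C->refl->H->L'->A->R'->H->plug->H
Char 2 ('E'): step: R->0, L->2 (L advanced); E->plug->E->R->B->L->E->refl->A->L'->G->R'->F->plug->F
Char 3 ('B'): step: R->1, L=2; B->plug->B->R->H->L->G->refl->F->L'->E->R'->G->plug->D
Char 4 ('B'): step: R->2, L=2; B->plug->B->R->B->L->E->refl->A->L'->G->R'->A->plug->A
Char 5 ('F'): step: R->3, L=2; F->plug->F->R->H->L->G->refl->F->L'->E->R'->D->plug->G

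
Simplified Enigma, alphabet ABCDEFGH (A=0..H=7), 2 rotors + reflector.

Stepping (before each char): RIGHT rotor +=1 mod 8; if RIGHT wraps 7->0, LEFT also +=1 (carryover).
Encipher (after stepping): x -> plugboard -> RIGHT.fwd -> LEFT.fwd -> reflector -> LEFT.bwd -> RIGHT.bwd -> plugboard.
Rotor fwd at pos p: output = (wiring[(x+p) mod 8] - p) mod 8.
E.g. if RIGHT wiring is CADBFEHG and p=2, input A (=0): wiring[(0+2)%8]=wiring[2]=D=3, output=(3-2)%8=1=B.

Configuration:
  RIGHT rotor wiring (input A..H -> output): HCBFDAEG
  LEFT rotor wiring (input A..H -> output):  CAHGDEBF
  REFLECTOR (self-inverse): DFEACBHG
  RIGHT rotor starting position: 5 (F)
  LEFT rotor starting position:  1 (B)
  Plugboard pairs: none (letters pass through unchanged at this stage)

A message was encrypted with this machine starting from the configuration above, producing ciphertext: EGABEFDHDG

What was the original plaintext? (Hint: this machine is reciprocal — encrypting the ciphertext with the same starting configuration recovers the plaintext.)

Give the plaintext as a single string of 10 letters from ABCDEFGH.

Answer: ABGDHGCEFC

Derivation:
Char 1 ('E'): step: R->6, L=1; E->plug->E->R->D->L->C->refl->E->L'->G->R'->A->plug->A
Char 2 ('G'): step: R->7, L=1; G->plug->G->R->B->L->G->refl->H->L'->A->R'->B->plug->B
Char 3 ('A'): step: R->0, L->2 (L advanced); A->plug->A->R->H->L->G->refl->H->L'->E->R'->G->plug->G
Char 4 ('B'): step: R->1, L=2; B->plug->B->R->A->L->F->refl->B->L'->C->R'->D->plug->D
Char 5 ('E'): step: R->2, L=2; E->plug->E->R->C->L->B->refl->F->L'->A->R'->H->plug->H
Char 6 ('F'): step: R->3, L=2; F->plug->F->R->E->L->H->refl->G->L'->H->R'->G->plug->G
Char 7 ('D'): step: R->4, L=2; D->plug->D->R->C->L->B->refl->F->L'->A->R'->C->plug->C
Char 8 ('H'): step: R->5, L=2; H->plug->H->R->G->L->A->refl->D->L'->F->R'->E->plug->E
Char 9 ('D'): step: R->6, L=2; D->plug->D->R->E->L->H->refl->G->L'->H->R'->F->plug->F
Char 10 ('G'): step: R->7, L=2; G->plug->G->R->B->L->E->refl->C->L'->D->R'->C->plug->C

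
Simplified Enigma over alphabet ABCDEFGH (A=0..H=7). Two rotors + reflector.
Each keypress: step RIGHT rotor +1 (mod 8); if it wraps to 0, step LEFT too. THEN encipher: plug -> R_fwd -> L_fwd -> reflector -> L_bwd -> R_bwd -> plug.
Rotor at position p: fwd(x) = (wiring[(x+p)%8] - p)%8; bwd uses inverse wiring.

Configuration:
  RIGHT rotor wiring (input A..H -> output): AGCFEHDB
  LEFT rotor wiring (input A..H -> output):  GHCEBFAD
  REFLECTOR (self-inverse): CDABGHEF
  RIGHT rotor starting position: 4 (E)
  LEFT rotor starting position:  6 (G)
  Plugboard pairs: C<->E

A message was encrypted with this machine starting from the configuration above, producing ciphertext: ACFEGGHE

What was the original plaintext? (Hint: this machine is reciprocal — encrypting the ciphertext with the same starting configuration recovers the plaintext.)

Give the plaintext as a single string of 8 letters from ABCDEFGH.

Answer: GAHDCAGB

Derivation:
Char 1 ('A'): step: R->5, L=6; A->plug->A->R->C->L->A->refl->C->L'->A->R'->G->plug->G
Char 2 ('C'): step: R->6, L=6; C->plug->E->R->E->L->E->refl->G->L'->F->R'->A->plug->A
Char 3 ('F'): step: R->7, L=6; F->plug->F->R->F->L->G->refl->E->L'->E->R'->H->plug->H
Char 4 ('E'): step: R->0, L->7 (L advanced); E->plug->C->R->C->L->A->refl->C->L'->F->R'->D->plug->D
Char 5 ('G'): step: R->1, L=7; G->plug->G->R->A->L->E->refl->G->L'->G->R'->E->plug->C
Char 6 ('G'): step: R->2, L=7; G->plug->G->R->G->L->G->refl->E->L'->A->R'->A->plug->A
Char 7 ('H'): step: R->3, L=7; H->plug->H->R->H->L->B->refl->D->L'->D->R'->G->plug->G
Char 8 ('E'): step: R->4, L=7; E->plug->C->R->H->L->B->refl->D->L'->D->R'->B->plug->B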